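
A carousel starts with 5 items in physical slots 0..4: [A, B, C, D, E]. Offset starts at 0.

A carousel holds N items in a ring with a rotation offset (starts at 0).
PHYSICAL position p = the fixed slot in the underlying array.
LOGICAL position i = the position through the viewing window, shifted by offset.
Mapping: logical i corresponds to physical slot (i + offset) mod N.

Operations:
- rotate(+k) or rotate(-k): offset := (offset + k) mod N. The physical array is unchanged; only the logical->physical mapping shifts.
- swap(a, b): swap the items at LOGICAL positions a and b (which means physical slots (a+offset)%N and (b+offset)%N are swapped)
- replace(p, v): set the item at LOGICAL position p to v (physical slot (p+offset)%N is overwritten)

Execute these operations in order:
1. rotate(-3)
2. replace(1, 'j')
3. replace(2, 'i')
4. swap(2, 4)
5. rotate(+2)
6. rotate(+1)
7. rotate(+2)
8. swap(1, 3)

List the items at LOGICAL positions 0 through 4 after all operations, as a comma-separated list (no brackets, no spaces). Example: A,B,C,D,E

Answer: C,A,B,j,i

Derivation:
After op 1 (rotate(-3)): offset=2, physical=[A,B,C,D,E], logical=[C,D,E,A,B]
After op 2 (replace(1, 'j')): offset=2, physical=[A,B,C,j,E], logical=[C,j,E,A,B]
After op 3 (replace(2, 'i')): offset=2, physical=[A,B,C,j,i], logical=[C,j,i,A,B]
After op 4 (swap(2, 4)): offset=2, physical=[A,i,C,j,B], logical=[C,j,B,A,i]
After op 5 (rotate(+2)): offset=4, physical=[A,i,C,j,B], logical=[B,A,i,C,j]
After op 6 (rotate(+1)): offset=0, physical=[A,i,C,j,B], logical=[A,i,C,j,B]
After op 7 (rotate(+2)): offset=2, physical=[A,i,C,j,B], logical=[C,j,B,A,i]
After op 8 (swap(1, 3)): offset=2, physical=[j,i,C,A,B], logical=[C,A,B,j,i]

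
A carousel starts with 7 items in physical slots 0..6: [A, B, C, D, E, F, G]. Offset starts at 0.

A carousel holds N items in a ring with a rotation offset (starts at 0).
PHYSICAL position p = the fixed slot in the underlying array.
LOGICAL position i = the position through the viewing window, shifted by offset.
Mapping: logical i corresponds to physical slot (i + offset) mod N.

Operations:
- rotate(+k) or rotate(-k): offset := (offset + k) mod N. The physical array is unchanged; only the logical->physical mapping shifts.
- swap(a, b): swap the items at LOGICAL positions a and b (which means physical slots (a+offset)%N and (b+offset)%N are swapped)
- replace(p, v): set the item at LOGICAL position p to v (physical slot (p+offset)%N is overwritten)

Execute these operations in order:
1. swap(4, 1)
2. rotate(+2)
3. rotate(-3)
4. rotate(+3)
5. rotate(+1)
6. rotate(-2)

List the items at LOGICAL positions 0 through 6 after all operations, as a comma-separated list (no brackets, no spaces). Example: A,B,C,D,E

Answer: E,C,D,B,F,G,A

Derivation:
After op 1 (swap(4, 1)): offset=0, physical=[A,E,C,D,B,F,G], logical=[A,E,C,D,B,F,G]
After op 2 (rotate(+2)): offset=2, physical=[A,E,C,D,B,F,G], logical=[C,D,B,F,G,A,E]
After op 3 (rotate(-3)): offset=6, physical=[A,E,C,D,B,F,G], logical=[G,A,E,C,D,B,F]
After op 4 (rotate(+3)): offset=2, physical=[A,E,C,D,B,F,G], logical=[C,D,B,F,G,A,E]
After op 5 (rotate(+1)): offset=3, physical=[A,E,C,D,B,F,G], logical=[D,B,F,G,A,E,C]
After op 6 (rotate(-2)): offset=1, physical=[A,E,C,D,B,F,G], logical=[E,C,D,B,F,G,A]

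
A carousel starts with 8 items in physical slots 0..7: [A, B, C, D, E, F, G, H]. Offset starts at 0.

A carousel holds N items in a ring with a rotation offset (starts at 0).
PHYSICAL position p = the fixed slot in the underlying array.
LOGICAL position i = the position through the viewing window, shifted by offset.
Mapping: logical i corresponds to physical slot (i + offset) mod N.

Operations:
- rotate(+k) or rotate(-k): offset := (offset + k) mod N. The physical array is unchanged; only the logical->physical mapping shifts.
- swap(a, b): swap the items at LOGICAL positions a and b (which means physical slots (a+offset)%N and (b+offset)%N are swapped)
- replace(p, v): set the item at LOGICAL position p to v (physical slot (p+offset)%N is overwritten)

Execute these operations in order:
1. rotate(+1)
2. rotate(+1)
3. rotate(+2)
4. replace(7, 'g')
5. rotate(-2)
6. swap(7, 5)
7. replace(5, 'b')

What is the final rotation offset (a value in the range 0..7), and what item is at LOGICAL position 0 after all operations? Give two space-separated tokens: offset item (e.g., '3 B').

Answer: 2 C

Derivation:
After op 1 (rotate(+1)): offset=1, physical=[A,B,C,D,E,F,G,H], logical=[B,C,D,E,F,G,H,A]
After op 2 (rotate(+1)): offset=2, physical=[A,B,C,D,E,F,G,H], logical=[C,D,E,F,G,H,A,B]
After op 3 (rotate(+2)): offset=4, physical=[A,B,C,D,E,F,G,H], logical=[E,F,G,H,A,B,C,D]
After op 4 (replace(7, 'g')): offset=4, physical=[A,B,C,g,E,F,G,H], logical=[E,F,G,H,A,B,C,g]
After op 5 (rotate(-2)): offset=2, physical=[A,B,C,g,E,F,G,H], logical=[C,g,E,F,G,H,A,B]
After op 6 (swap(7, 5)): offset=2, physical=[A,H,C,g,E,F,G,B], logical=[C,g,E,F,G,B,A,H]
After op 7 (replace(5, 'b')): offset=2, physical=[A,H,C,g,E,F,G,b], logical=[C,g,E,F,G,b,A,H]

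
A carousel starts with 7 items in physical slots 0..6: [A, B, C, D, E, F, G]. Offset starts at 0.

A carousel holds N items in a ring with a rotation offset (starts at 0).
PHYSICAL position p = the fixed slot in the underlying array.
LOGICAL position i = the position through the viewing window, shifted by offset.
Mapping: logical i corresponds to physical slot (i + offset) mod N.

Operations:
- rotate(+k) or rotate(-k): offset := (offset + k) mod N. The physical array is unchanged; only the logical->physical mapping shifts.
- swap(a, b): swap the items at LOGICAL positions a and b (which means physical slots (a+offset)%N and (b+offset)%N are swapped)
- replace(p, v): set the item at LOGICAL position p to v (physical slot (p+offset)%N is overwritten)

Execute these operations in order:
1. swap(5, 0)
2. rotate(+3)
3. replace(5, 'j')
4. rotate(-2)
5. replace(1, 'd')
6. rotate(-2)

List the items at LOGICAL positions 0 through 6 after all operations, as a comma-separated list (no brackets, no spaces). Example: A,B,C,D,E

Answer: G,F,j,d,D,E,A

Derivation:
After op 1 (swap(5, 0)): offset=0, physical=[F,B,C,D,E,A,G], logical=[F,B,C,D,E,A,G]
After op 2 (rotate(+3)): offset=3, physical=[F,B,C,D,E,A,G], logical=[D,E,A,G,F,B,C]
After op 3 (replace(5, 'j')): offset=3, physical=[F,j,C,D,E,A,G], logical=[D,E,A,G,F,j,C]
After op 4 (rotate(-2)): offset=1, physical=[F,j,C,D,E,A,G], logical=[j,C,D,E,A,G,F]
After op 5 (replace(1, 'd')): offset=1, physical=[F,j,d,D,E,A,G], logical=[j,d,D,E,A,G,F]
After op 6 (rotate(-2)): offset=6, physical=[F,j,d,D,E,A,G], logical=[G,F,j,d,D,E,A]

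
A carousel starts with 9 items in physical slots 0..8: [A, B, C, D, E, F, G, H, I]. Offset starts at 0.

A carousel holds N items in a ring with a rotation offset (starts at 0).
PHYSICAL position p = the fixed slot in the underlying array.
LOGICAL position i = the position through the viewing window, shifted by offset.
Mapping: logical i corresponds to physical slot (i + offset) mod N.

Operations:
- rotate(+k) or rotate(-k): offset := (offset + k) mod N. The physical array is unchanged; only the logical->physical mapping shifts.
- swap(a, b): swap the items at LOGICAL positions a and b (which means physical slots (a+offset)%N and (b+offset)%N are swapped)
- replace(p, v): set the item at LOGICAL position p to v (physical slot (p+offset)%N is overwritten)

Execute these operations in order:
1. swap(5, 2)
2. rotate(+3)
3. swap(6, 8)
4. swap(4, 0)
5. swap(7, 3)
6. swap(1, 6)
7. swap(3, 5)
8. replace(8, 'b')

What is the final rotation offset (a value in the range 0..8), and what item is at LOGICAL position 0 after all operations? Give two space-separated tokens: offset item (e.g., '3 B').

After op 1 (swap(5, 2)): offset=0, physical=[A,B,F,D,E,C,G,H,I], logical=[A,B,F,D,E,C,G,H,I]
After op 2 (rotate(+3)): offset=3, physical=[A,B,F,D,E,C,G,H,I], logical=[D,E,C,G,H,I,A,B,F]
After op 3 (swap(6, 8)): offset=3, physical=[F,B,A,D,E,C,G,H,I], logical=[D,E,C,G,H,I,F,B,A]
After op 4 (swap(4, 0)): offset=3, physical=[F,B,A,H,E,C,G,D,I], logical=[H,E,C,G,D,I,F,B,A]
After op 5 (swap(7, 3)): offset=3, physical=[F,G,A,H,E,C,B,D,I], logical=[H,E,C,B,D,I,F,G,A]
After op 6 (swap(1, 6)): offset=3, physical=[E,G,A,H,F,C,B,D,I], logical=[H,F,C,B,D,I,E,G,A]
After op 7 (swap(3, 5)): offset=3, physical=[E,G,A,H,F,C,I,D,B], logical=[H,F,C,I,D,B,E,G,A]
After op 8 (replace(8, 'b')): offset=3, physical=[E,G,b,H,F,C,I,D,B], logical=[H,F,C,I,D,B,E,G,b]

Answer: 3 H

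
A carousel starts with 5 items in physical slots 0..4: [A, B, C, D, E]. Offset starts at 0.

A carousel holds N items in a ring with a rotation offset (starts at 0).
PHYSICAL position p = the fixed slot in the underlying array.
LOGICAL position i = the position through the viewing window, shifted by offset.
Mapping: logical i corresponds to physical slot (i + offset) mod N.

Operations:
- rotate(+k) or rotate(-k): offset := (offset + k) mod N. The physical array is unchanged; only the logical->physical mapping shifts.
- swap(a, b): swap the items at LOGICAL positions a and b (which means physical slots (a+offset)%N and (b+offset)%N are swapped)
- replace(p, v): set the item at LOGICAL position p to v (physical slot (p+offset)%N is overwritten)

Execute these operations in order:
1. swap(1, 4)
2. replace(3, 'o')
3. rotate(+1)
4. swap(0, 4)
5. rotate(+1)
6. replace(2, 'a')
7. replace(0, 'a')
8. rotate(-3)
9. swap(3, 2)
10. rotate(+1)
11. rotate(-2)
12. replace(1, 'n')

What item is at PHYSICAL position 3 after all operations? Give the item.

After op 1 (swap(1, 4)): offset=0, physical=[A,E,C,D,B], logical=[A,E,C,D,B]
After op 2 (replace(3, 'o')): offset=0, physical=[A,E,C,o,B], logical=[A,E,C,o,B]
After op 3 (rotate(+1)): offset=1, physical=[A,E,C,o,B], logical=[E,C,o,B,A]
After op 4 (swap(0, 4)): offset=1, physical=[E,A,C,o,B], logical=[A,C,o,B,E]
After op 5 (rotate(+1)): offset=2, physical=[E,A,C,o,B], logical=[C,o,B,E,A]
After op 6 (replace(2, 'a')): offset=2, physical=[E,A,C,o,a], logical=[C,o,a,E,A]
After op 7 (replace(0, 'a')): offset=2, physical=[E,A,a,o,a], logical=[a,o,a,E,A]
After op 8 (rotate(-3)): offset=4, physical=[E,A,a,o,a], logical=[a,E,A,a,o]
After op 9 (swap(3, 2)): offset=4, physical=[E,a,A,o,a], logical=[a,E,a,A,o]
After op 10 (rotate(+1)): offset=0, physical=[E,a,A,o,a], logical=[E,a,A,o,a]
After op 11 (rotate(-2)): offset=3, physical=[E,a,A,o,a], logical=[o,a,E,a,A]
After op 12 (replace(1, 'n')): offset=3, physical=[E,a,A,o,n], logical=[o,n,E,a,A]

Answer: o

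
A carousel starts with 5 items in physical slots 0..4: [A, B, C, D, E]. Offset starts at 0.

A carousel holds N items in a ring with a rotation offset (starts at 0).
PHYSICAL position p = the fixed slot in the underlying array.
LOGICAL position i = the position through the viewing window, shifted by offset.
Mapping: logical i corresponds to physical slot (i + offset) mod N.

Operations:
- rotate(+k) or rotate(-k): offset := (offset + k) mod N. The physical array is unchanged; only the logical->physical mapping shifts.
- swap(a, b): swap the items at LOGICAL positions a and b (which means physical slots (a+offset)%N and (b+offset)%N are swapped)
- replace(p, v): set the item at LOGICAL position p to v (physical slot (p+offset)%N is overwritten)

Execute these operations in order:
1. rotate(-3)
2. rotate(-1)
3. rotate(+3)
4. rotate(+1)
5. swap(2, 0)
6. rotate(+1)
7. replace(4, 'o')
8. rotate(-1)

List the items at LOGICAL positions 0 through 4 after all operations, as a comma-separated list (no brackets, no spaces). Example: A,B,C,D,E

Answer: o,B,A,D,E

Derivation:
After op 1 (rotate(-3)): offset=2, physical=[A,B,C,D,E], logical=[C,D,E,A,B]
After op 2 (rotate(-1)): offset=1, physical=[A,B,C,D,E], logical=[B,C,D,E,A]
After op 3 (rotate(+3)): offset=4, physical=[A,B,C,D,E], logical=[E,A,B,C,D]
After op 4 (rotate(+1)): offset=0, physical=[A,B,C,D,E], logical=[A,B,C,D,E]
After op 5 (swap(2, 0)): offset=0, physical=[C,B,A,D,E], logical=[C,B,A,D,E]
After op 6 (rotate(+1)): offset=1, physical=[C,B,A,D,E], logical=[B,A,D,E,C]
After op 7 (replace(4, 'o')): offset=1, physical=[o,B,A,D,E], logical=[B,A,D,E,o]
After op 8 (rotate(-1)): offset=0, physical=[o,B,A,D,E], logical=[o,B,A,D,E]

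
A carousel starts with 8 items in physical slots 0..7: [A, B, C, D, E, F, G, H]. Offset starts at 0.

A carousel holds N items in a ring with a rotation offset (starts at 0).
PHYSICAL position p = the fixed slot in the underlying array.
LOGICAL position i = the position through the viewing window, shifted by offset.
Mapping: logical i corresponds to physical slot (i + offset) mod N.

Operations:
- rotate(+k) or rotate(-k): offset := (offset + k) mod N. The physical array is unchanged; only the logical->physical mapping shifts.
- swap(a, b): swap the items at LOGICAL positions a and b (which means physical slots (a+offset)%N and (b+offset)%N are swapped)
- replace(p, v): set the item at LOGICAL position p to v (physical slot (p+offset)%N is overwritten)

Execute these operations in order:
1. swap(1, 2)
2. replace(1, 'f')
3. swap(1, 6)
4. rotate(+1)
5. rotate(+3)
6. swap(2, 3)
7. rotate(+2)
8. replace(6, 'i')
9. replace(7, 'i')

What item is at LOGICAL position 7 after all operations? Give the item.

Answer: i

Derivation:
After op 1 (swap(1, 2)): offset=0, physical=[A,C,B,D,E,F,G,H], logical=[A,C,B,D,E,F,G,H]
After op 2 (replace(1, 'f')): offset=0, physical=[A,f,B,D,E,F,G,H], logical=[A,f,B,D,E,F,G,H]
After op 3 (swap(1, 6)): offset=0, physical=[A,G,B,D,E,F,f,H], logical=[A,G,B,D,E,F,f,H]
After op 4 (rotate(+1)): offset=1, physical=[A,G,B,D,E,F,f,H], logical=[G,B,D,E,F,f,H,A]
After op 5 (rotate(+3)): offset=4, physical=[A,G,B,D,E,F,f,H], logical=[E,F,f,H,A,G,B,D]
After op 6 (swap(2, 3)): offset=4, physical=[A,G,B,D,E,F,H,f], logical=[E,F,H,f,A,G,B,D]
After op 7 (rotate(+2)): offset=6, physical=[A,G,B,D,E,F,H,f], logical=[H,f,A,G,B,D,E,F]
After op 8 (replace(6, 'i')): offset=6, physical=[A,G,B,D,i,F,H,f], logical=[H,f,A,G,B,D,i,F]
After op 9 (replace(7, 'i')): offset=6, physical=[A,G,B,D,i,i,H,f], logical=[H,f,A,G,B,D,i,i]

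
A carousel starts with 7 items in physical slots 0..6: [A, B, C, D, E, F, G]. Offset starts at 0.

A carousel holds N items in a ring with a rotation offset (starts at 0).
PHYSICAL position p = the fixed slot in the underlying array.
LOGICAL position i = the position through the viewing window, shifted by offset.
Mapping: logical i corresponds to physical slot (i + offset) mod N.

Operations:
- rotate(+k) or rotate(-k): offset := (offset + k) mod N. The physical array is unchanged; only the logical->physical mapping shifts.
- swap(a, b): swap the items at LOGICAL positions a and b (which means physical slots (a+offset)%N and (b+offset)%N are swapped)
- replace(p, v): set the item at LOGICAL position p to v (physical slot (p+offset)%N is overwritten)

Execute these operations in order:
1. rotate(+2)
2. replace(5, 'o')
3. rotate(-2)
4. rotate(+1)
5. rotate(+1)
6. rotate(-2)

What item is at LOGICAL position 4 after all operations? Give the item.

After op 1 (rotate(+2)): offset=2, physical=[A,B,C,D,E,F,G], logical=[C,D,E,F,G,A,B]
After op 2 (replace(5, 'o')): offset=2, physical=[o,B,C,D,E,F,G], logical=[C,D,E,F,G,o,B]
After op 3 (rotate(-2)): offset=0, physical=[o,B,C,D,E,F,G], logical=[o,B,C,D,E,F,G]
After op 4 (rotate(+1)): offset=1, physical=[o,B,C,D,E,F,G], logical=[B,C,D,E,F,G,o]
After op 5 (rotate(+1)): offset=2, physical=[o,B,C,D,E,F,G], logical=[C,D,E,F,G,o,B]
After op 6 (rotate(-2)): offset=0, physical=[o,B,C,D,E,F,G], logical=[o,B,C,D,E,F,G]

Answer: E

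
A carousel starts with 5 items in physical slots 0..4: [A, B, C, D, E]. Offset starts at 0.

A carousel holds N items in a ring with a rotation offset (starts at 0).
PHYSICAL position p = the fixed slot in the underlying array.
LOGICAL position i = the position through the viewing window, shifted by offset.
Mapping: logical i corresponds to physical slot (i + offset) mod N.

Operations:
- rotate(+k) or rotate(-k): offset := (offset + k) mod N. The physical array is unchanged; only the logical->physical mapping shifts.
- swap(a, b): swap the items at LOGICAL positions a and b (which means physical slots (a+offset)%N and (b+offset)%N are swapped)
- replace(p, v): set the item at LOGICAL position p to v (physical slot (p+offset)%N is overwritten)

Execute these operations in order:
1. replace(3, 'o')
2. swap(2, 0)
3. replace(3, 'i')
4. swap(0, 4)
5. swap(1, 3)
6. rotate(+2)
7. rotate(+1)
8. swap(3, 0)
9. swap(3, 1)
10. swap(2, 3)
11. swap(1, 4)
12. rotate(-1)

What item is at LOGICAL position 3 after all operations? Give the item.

Answer: C

Derivation:
After op 1 (replace(3, 'o')): offset=0, physical=[A,B,C,o,E], logical=[A,B,C,o,E]
After op 2 (swap(2, 0)): offset=0, physical=[C,B,A,o,E], logical=[C,B,A,o,E]
After op 3 (replace(3, 'i')): offset=0, physical=[C,B,A,i,E], logical=[C,B,A,i,E]
After op 4 (swap(0, 4)): offset=0, physical=[E,B,A,i,C], logical=[E,B,A,i,C]
After op 5 (swap(1, 3)): offset=0, physical=[E,i,A,B,C], logical=[E,i,A,B,C]
After op 6 (rotate(+2)): offset=2, physical=[E,i,A,B,C], logical=[A,B,C,E,i]
After op 7 (rotate(+1)): offset=3, physical=[E,i,A,B,C], logical=[B,C,E,i,A]
After op 8 (swap(3, 0)): offset=3, physical=[E,B,A,i,C], logical=[i,C,E,B,A]
After op 9 (swap(3, 1)): offset=3, physical=[E,C,A,i,B], logical=[i,B,E,C,A]
After op 10 (swap(2, 3)): offset=3, physical=[C,E,A,i,B], logical=[i,B,C,E,A]
After op 11 (swap(1, 4)): offset=3, physical=[C,E,B,i,A], logical=[i,A,C,E,B]
After op 12 (rotate(-1)): offset=2, physical=[C,E,B,i,A], logical=[B,i,A,C,E]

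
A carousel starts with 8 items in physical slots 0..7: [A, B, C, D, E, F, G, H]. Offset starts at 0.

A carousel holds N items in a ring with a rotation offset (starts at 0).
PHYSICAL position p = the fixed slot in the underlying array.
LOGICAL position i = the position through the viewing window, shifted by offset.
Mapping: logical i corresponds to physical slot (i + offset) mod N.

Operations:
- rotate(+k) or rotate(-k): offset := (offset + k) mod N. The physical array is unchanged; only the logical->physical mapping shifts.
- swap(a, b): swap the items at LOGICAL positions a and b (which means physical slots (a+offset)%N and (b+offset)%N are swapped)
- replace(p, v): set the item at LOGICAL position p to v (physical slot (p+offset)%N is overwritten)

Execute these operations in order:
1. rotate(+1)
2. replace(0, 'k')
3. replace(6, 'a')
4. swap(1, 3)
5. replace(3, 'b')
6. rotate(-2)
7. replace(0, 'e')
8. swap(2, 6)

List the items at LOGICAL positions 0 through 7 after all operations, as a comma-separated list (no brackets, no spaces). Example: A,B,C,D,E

Answer: e,A,F,E,D,b,k,G

Derivation:
After op 1 (rotate(+1)): offset=1, physical=[A,B,C,D,E,F,G,H], logical=[B,C,D,E,F,G,H,A]
After op 2 (replace(0, 'k')): offset=1, physical=[A,k,C,D,E,F,G,H], logical=[k,C,D,E,F,G,H,A]
After op 3 (replace(6, 'a')): offset=1, physical=[A,k,C,D,E,F,G,a], logical=[k,C,D,E,F,G,a,A]
After op 4 (swap(1, 3)): offset=1, physical=[A,k,E,D,C,F,G,a], logical=[k,E,D,C,F,G,a,A]
After op 5 (replace(3, 'b')): offset=1, physical=[A,k,E,D,b,F,G,a], logical=[k,E,D,b,F,G,a,A]
After op 6 (rotate(-2)): offset=7, physical=[A,k,E,D,b,F,G,a], logical=[a,A,k,E,D,b,F,G]
After op 7 (replace(0, 'e')): offset=7, physical=[A,k,E,D,b,F,G,e], logical=[e,A,k,E,D,b,F,G]
After op 8 (swap(2, 6)): offset=7, physical=[A,F,E,D,b,k,G,e], logical=[e,A,F,E,D,b,k,G]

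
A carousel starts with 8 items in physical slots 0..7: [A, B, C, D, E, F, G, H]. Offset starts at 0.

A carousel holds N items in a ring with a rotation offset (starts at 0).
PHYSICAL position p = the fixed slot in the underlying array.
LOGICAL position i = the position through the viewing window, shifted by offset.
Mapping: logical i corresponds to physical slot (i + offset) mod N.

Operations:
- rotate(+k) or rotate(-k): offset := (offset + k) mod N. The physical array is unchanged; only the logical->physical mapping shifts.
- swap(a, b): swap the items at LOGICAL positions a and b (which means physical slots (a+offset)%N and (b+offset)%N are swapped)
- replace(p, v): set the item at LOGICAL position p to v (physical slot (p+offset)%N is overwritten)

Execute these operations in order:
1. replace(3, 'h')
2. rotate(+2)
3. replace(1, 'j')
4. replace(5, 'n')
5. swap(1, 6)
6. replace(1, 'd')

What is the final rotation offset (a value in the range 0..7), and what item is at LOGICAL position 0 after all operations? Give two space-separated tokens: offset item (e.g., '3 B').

Answer: 2 C

Derivation:
After op 1 (replace(3, 'h')): offset=0, physical=[A,B,C,h,E,F,G,H], logical=[A,B,C,h,E,F,G,H]
After op 2 (rotate(+2)): offset=2, physical=[A,B,C,h,E,F,G,H], logical=[C,h,E,F,G,H,A,B]
After op 3 (replace(1, 'j')): offset=2, physical=[A,B,C,j,E,F,G,H], logical=[C,j,E,F,G,H,A,B]
After op 4 (replace(5, 'n')): offset=2, physical=[A,B,C,j,E,F,G,n], logical=[C,j,E,F,G,n,A,B]
After op 5 (swap(1, 6)): offset=2, physical=[j,B,C,A,E,F,G,n], logical=[C,A,E,F,G,n,j,B]
After op 6 (replace(1, 'd')): offset=2, physical=[j,B,C,d,E,F,G,n], logical=[C,d,E,F,G,n,j,B]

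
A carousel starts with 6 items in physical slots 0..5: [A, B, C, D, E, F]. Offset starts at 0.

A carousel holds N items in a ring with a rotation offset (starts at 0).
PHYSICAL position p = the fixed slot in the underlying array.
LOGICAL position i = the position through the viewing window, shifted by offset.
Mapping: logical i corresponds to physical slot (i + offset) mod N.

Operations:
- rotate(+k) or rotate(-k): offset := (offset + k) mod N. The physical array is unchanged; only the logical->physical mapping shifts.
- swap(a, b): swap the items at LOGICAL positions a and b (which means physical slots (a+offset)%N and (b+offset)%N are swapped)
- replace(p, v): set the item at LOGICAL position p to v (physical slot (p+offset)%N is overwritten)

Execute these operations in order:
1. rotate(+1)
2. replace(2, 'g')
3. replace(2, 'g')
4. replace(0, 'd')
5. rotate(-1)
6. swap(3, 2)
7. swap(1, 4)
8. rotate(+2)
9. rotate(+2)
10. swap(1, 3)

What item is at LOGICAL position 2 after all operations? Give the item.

Answer: A

Derivation:
After op 1 (rotate(+1)): offset=1, physical=[A,B,C,D,E,F], logical=[B,C,D,E,F,A]
After op 2 (replace(2, 'g')): offset=1, physical=[A,B,C,g,E,F], logical=[B,C,g,E,F,A]
After op 3 (replace(2, 'g')): offset=1, physical=[A,B,C,g,E,F], logical=[B,C,g,E,F,A]
After op 4 (replace(0, 'd')): offset=1, physical=[A,d,C,g,E,F], logical=[d,C,g,E,F,A]
After op 5 (rotate(-1)): offset=0, physical=[A,d,C,g,E,F], logical=[A,d,C,g,E,F]
After op 6 (swap(3, 2)): offset=0, physical=[A,d,g,C,E,F], logical=[A,d,g,C,E,F]
After op 7 (swap(1, 4)): offset=0, physical=[A,E,g,C,d,F], logical=[A,E,g,C,d,F]
After op 8 (rotate(+2)): offset=2, physical=[A,E,g,C,d,F], logical=[g,C,d,F,A,E]
After op 9 (rotate(+2)): offset=4, physical=[A,E,g,C,d,F], logical=[d,F,A,E,g,C]
After op 10 (swap(1, 3)): offset=4, physical=[A,F,g,C,d,E], logical=[d,E,A,F,g,C]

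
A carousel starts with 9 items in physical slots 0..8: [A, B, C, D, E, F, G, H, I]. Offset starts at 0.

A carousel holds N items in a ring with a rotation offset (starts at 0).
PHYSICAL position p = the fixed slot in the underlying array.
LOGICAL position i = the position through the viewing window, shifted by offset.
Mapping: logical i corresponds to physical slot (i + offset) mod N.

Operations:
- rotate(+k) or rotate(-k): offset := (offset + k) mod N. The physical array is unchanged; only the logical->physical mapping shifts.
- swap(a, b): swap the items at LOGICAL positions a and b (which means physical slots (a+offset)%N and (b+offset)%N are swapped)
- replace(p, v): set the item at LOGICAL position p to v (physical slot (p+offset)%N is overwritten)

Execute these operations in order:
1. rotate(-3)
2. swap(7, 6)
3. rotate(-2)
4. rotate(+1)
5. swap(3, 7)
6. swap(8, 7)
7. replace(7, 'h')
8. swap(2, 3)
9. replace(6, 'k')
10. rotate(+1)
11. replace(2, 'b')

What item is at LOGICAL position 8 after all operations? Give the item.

Answer: F

Derivation:
After op 1 (rotate(-3)): offset=6, physical=[A,B,C,D,E,F,G,H,I], logical=[G,H,I,A,B,C,D,E,F]
After op 2 (swap(7, 6)): offset=6, physical=[A,B,C,E,D,F,G,H,I], logical=[G,H,I,A,B,C,E,D,F]
After op 3 (rotate(-2)): offset=4, physical=[A,B,C,E,D,F,G,H,I], logical=[D,F,G,H,I,A,B,C,E]
After op 4 (rotate(+1)): offset=5, physical=[A,B,C,E,D,F,G,H,I], logical=[F,G,H,I,A,B,C,E,D]
After op 5 (swap(3, 7)): offset=5, physical=[A,B,C,I,D,F,G,H,E], logical=[F,G,H,E,A,B,C,I,D]
After op 6 (swap(8, 7)): offset=5, physical=[A,B,C,D,I,F,G,H,E], logical=[F,G,H,E,A,B,C,D,I]
After op 7 (replace(7, 'h')): offset=5, physical=[A,B,C,h,I,F,G,H,E], logical=[F,G,H,E,A,B,C,h,I]
After op 8 (swap(2, 3)): offset=5, physical=[A,B,C,h,I,F,G,E,H], logical=[F,G,E,H,A,B,C,h,I]
After op 9 (replace(6, 'k')): offset=5, physical=[A,B,k,h,I,F,G,E,H], logical=[F,G,E,H,A,B,k,h,I]
After op 10 (rotate(+1)): offset=6, physical=[A,B,k,h,I,F,G,E,H], logical=[G,E,H,A,B,k,h,I,F]
After op 11 (replace(2, 'b')): offset=6, physical=[A,B,k,h,I,F,G,E,b], logical=[G,E,b,A,B,k,h,I,F]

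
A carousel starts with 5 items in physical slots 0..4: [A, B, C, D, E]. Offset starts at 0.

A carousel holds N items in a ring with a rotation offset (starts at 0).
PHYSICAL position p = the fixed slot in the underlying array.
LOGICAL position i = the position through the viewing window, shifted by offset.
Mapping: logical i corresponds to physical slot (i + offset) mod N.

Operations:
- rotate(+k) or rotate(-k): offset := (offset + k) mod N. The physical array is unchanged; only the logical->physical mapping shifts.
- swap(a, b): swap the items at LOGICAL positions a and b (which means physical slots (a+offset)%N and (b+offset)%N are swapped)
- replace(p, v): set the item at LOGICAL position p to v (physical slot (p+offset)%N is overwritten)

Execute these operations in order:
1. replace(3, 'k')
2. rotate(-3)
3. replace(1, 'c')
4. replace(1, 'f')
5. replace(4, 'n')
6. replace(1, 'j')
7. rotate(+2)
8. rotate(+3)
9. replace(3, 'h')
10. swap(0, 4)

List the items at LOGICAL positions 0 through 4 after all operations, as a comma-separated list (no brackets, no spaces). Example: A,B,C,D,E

Answer: n,j,E,h,C

Derivation:
After op 1 (replace(3, 'k')): offset=0, physical=[A,B,C,k,E], logical=[A,B,C,k,E]
After op 2 (rotate(-3)): offset=2, physical=[A,B,C,k,E], logical=[C,k,E,A,B]
After op 3 (replace(1, 'c')): offset=2, physical=[A,B,C,c,E], logical=[C,c,E,A,B]
After op 4 (replace(1, 'f')): offset=2, physical=[A,B,C,f,E], logical=[C,f,E,A,B]
After op 5 (replace(4, 'n')): offset=2, physical=[A,n,C,f,E], logical=[C,f,E,A,n]
After op 6 (replace(1, 'j')): offset=2, physical=[A,n,C,j,E], logical=[C,j,E,A,n]
After op 7 (rotate(+2)): offset=4, physical=[A,n,C,j,E], logical=[E,A,n,C,j]
After op 8 (rotate(+3)): offset=2, physical=[A,n,C,j,E], logical=[C,j,E,A,n]
After op 9 (replace(3, 'h')): offset=2, physical=[h,n,C,j,E], logical=[C,j,E,h,n]
After op 10 (swap(0, 4)): offset=2, physical=[h,C,n,j,E], logical=[n,j,E,h,C]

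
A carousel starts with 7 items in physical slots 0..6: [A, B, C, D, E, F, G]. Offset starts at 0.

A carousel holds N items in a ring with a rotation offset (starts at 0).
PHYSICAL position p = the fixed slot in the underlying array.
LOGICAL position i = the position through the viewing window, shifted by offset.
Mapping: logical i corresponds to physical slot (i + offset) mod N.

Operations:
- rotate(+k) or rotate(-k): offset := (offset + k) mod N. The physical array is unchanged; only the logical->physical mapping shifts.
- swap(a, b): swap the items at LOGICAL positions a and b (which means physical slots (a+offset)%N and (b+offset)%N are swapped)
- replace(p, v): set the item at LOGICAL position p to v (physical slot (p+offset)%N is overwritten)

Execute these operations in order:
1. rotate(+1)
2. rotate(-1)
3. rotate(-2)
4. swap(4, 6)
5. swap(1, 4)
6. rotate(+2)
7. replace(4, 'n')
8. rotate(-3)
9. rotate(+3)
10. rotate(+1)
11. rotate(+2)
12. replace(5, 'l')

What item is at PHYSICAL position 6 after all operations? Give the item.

After op 1 (rotate(+1)): offset=1, physical=[A,B,C,D,E,F,G], logical=[B,C,D,E,F,G,A]
After op 2 (rotate(-1)): offset=0, physical=[A,B,C,D,E,F,G], logical=[A,B,C,D,E,F,G]
After op 3 (rotate(-2)): offset=5, physical=[A,B,C,D,E,F,G], logical=[F,G,A,B,C,D,E]
After op 4 (swap(4, 6)): offset=5, physical=[A,B,E,D,C,F,G], logical=[F,G,A,B,E,D,C]
After op 5 (swap(1, 4)): offset=5, physical=[A,B,G,D,C,F,E], logical=[F,E,A,B,G,D,C]
After op 6 (rotate(+2)): offset=0, physical=[A,B,G,D,C,F,E], logical=[A,B,G,D,C,F,E]
After op 7 (replace(4, 'n')): offset=0, physical=[A,B,G,D,n,F,E], logical=[A,B,G,D,n,F,E]
After op 8 (rotate(-3)): offset=4, physical=[A,B,G,D,n,F,E], logical=[n,F,E,A,B,G,D]
After op 9 (rotate(+3)): offset=0, physical=[A,B,G,D,n,F,E], logical=[A,B,G,D,n,F,E]
After op 10 (rotate(+1)): offset=1, physical=[A,B,G,D,n,F,E], logical=[B,G,D,n,F,E,A]
After op 11 (rotate(+2)): offset=3, physical=[A,B,G,D,n,F,E], logical=[D,n,F,E,A,B,G]
After op 12 (replace(5, 'l')): offset=3, physical=[A,l,G,D,n,F,E], logical=[D,n,F,E,A,l,G]

Answer: E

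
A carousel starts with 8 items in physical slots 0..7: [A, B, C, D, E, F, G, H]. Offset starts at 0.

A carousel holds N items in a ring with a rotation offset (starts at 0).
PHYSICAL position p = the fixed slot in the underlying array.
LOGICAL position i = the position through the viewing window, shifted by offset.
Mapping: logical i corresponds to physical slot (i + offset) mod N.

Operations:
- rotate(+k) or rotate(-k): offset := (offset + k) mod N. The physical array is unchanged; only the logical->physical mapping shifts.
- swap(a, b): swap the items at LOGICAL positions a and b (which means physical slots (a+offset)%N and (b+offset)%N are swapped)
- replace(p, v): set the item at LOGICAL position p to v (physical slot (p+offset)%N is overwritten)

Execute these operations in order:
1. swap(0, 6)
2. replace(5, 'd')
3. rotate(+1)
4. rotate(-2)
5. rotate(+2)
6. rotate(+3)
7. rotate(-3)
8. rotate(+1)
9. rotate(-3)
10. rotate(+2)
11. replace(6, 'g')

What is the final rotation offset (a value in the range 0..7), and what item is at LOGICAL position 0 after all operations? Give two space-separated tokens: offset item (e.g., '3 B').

After op 1 (swap(0, 6)): offset=0, physical=[G,B,C,D,E,F,A,H], logical=[G,B,C,D,E,F,A,H]
After op 2 (replace(5, 'd')): offset=0, physical=[G,B,C,D,E,d,A,H], logical=[G,B,C,D,E,d,A,H]
After op 3 (rotate(+1)): offset=1, physical=[G,B,C,D,E,d,A,H], logical=[B,C,D,E,d,A,H,G]
After op 4 (rotate(-2)): offset=7, physical=[G,B,C,D,E,d,A,H], logical=[H,G,B,C,D,E,d,A]
After op 5 (rotate(+2)): offset=1, physical=[G,B,C,D,E,d,A,H], logical=[B,C,D,E,d,A,H,G]
After op 6 (rotate(+3)): offset=4, physical=[G,B,C,D,E,d,A,H], logical=[E,d,A,H,G,B,C,D]
After op 7 (rotate(-3)): offset=1, physical=[G,B,C,D,E,d,A,H], logical=[B,C,D,E,d,A,H,G]
After op 8 (rotate(+1)): offset=2, physical=[G,B,C,D,E,d,A,H], logical=[C,D,E,d,A,H,G,B]
After op 9 (rotate(-3)): offset=7, physical=[G,B,C,D,E,d,A,H], logical=[H,G,B,C,D,E,d,A]
After op 10 (rotate(+2)): offset=1, physical=[G,B,C,D,E,d,A,H], logical=[B,C,D,E,d,A,H,G]
After op 11 (replace(6, 'g')): offset=1, physical=[G,B,C,D,E,d,A,g], logical=[B,C,D,E,d,A,g,G]

Answer: 1 B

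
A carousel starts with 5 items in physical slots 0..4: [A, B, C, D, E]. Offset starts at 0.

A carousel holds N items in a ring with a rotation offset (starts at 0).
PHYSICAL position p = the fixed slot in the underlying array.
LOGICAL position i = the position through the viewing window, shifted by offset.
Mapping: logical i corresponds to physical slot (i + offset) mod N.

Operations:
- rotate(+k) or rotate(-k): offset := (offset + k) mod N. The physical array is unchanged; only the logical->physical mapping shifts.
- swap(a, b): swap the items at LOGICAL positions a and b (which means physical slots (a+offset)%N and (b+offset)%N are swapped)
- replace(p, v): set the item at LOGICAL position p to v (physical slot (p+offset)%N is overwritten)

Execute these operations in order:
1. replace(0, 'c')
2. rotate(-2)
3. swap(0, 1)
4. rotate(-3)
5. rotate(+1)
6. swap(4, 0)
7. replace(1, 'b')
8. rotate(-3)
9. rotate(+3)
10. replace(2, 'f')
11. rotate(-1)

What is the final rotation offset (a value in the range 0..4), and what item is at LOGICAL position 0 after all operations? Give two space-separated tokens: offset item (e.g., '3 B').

Answer: 0 B

Derivation:
After op 1 (replace(0, 'c')): offset=0, physical=[c,B,C,D,E], logical=[c,B,C,D,E]
After op 2 (rotate(-2)): offset=3, physical=[c,B,C,D,E], logical=[D,E,c,B,C]
After op 3 (swap(0, 1)): offset=3, physical=[c,B,C,E,D], logical=[E,D,c,B,C]
After op 4 (rotate(-3)): offset=0, physical=[c,B,C,E,D], logical=[c,B,C,E,D]
After op 5 (rotate(+1)): offset=1, physical=[c,B,C,E,D], logical=[B,C,E,D,c]
After op 6 (swap(4, 0)): offset=1, physical=[B,c,C,E,D], logical=[c,C,E,D,B]
After op 7 (replace(1, 'b')): offset=1, physical=[B,c,b,E,D], logical=[c,b,E,D,B]
After op 8 (rotate(-3)): offset=3, physical=[B,c,b,E,D], logical=[E,D,B,c,b]
After op 9 (rotate(+3)): offset=1, physical=[B,c,b,E,D], logical=[c,b,E,D,B]
After op 10 (replace(2, 'f')): offset=1, physical=[B,c,b,f,D], logical=[c,b,f,D,B]
After op 11 (rotate(-1)): offset=0, physical=[B,c,b,f,D], logical=[B,c,b,f,D]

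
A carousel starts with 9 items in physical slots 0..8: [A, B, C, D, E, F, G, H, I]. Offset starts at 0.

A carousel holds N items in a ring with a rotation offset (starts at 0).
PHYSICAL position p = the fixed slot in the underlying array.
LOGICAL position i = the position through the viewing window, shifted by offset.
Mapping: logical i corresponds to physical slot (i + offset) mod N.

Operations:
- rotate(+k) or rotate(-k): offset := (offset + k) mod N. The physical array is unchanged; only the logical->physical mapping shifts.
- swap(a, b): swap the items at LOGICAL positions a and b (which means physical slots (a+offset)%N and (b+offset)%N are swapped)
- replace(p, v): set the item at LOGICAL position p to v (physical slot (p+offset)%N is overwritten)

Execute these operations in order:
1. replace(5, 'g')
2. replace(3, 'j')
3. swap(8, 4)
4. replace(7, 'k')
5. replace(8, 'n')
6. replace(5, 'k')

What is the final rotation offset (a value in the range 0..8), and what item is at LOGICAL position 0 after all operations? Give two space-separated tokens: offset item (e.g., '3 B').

After op 1 (replace(5, 'g')): offset=0, physical=[A,B,C,D,E,g,G,H,I], logical=[A,B,C,D,E,g,G,H,I]
After op 2 (replace(3, 'j')): offset=0, physical=[A,B,C,j,E,g,G,H,I], logical=[A,B,C,j,E,g,G,H,I]
After op 3 (swap(8, 4)): offset=0, physical=[A,B,C,j,I,g,G,H,E], logical=[A,B,C,j,I,g,G,H,E]
After op 4 (replace(7, 'k')): offset=0, physical=[A,B,C,j,I,g,G,k,E], logical=[A,B,C,j,I,g,G,k,E]
After op 5 (replace(8, 'n')): offset=0, physical=[A,B,C,j,I,g,G,k,n], logical=[A,B,C,j,I,g,G,k,n]
After op 6 (replace(5, 'k')): offset=0, physical=[A,B,C,j,I,k,G,k,n], logical=[A,B,C,j,I,k,G,k,n]

Answer: 0 A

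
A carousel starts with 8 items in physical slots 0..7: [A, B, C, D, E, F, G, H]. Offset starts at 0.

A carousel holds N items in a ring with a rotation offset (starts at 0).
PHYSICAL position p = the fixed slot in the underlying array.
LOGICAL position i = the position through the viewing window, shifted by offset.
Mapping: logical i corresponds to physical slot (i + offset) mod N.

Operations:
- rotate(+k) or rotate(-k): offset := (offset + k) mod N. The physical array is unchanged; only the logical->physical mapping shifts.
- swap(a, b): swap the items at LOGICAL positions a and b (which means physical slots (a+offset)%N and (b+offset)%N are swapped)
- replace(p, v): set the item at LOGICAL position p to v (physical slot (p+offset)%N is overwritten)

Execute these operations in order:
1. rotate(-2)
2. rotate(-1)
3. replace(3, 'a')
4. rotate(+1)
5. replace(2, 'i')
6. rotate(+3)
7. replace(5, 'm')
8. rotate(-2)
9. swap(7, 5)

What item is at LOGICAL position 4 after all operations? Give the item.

Answer: D

Derivation:
After op 1 (rotate(-2)): offset=6, physical=[A,B,C,D,E,F,G,H], logical=[G,H,A,B,C,D,E,F]
After op 2 (rotate(-1)): offset=5, physical=[A,B,C,D,E,F,G,H], logical=[F,G,H,A,B,C,D,E]
After op 3 (replace(3, 'a')): offset=5, physical=[a,B,C,D,E,F,G,H], logical=[F,G,H,a,B,C,D,E]
After op 4 (rotate(+1)): offset=6, physical=[a,B,C,D,E,F,G,H], logical=[G,H,a,B,C,D,E,F]
After op 5 (replace(2, 'i')): offset=6, physical=[i,B,C,D,E,F,G,H], logical=[G,H,i,B,C,D,E,F]
After op 6 (rotate(+3)): offset=1, physical=[i,B,C,D,E,F,G,H], logical=[B,C,D,E,F,G,H,i]
After op 7 (replace(5, 'm')): offset=1, physical=[i,B,C,D,E,F,m,H], logical=[B,C,D,E,F,m,H,i]
After op 8 (rotate(-2)): offset=7, physical=[i,B,C,D,E,F,m,H], logical=[H,i,B,C,D,E,F,m]
After op 9 (swap(7, 5)): offset=7, physical=[i,B,C,D,m,F,E,H], logical=[H,i,B,C,D,m,F,E]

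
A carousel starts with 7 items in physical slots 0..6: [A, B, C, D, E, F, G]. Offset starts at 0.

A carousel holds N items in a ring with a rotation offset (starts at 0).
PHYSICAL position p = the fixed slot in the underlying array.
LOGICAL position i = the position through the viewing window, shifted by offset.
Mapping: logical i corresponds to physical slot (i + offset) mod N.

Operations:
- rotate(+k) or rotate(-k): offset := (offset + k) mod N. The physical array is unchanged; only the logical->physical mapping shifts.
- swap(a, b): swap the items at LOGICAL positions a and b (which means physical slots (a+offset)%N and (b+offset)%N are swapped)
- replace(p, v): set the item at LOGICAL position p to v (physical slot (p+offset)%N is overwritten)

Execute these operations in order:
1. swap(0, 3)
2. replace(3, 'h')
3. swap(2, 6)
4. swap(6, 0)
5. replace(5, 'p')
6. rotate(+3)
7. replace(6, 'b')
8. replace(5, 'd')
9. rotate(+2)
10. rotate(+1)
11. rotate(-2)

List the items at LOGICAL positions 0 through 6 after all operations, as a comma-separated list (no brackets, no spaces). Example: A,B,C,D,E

After op 1 (swap(0, 3)): offset=0, physical=[D,B,C,A,E,F,G], logical=[D,B,C,A,E,F,G]
After op 2 (replace(3, 'h')): offset=0, physical=[D,B,C,h,E,F,G], logical=[D,B,C,h,E,F,G]
After op 3 (swap(2, 6)): offset=0, physical=[D,B,G,h,E,F,C], logical=[D,B,G,h,E,F,C]
After op 4 (swap(6, 0)): offset=0, physical=[C,B,G,h,E,F,D], logical=[C,B,G,h,E,F,D]
After op 5 (replace(5, 'p')): offset=0, physical=[C,B,G,h,E,p,D], logical=[C,B,G,h,E,p,D]
After op 6 (rotate(+3)): offset=3, physical=[C,B,G,h,E,p,D], logical=[h,E,p,D,C,B,G]
After op 7 (replace(6, 'b')): offset=3, physical=[C,B,b,h,E,p,D], logical=[h,E,p,D,C,B,b]
After op 8 (replace(5, 'd')): offset=3, physical=[C,d,b,h,E,p,D], logical=[h,E,p,D,C,d,b]
After op 9 (rotate(+2)): offset=5, physical=[C,d,b,h,E,p,D], logical=[p,D,C,d,b,h,E]
After op 10 (rotate(+1)): offset=6, physical=[C,d,b,h,E,p,D], logical=[D,C,d,b,h,E,p]
After op 11 (rotate(-2)): offset=4, physical=[C,d,b,h,E,p,D], logical=[E,p,D,C,d,b,h]

Answer: E,p,D,C,d,b,h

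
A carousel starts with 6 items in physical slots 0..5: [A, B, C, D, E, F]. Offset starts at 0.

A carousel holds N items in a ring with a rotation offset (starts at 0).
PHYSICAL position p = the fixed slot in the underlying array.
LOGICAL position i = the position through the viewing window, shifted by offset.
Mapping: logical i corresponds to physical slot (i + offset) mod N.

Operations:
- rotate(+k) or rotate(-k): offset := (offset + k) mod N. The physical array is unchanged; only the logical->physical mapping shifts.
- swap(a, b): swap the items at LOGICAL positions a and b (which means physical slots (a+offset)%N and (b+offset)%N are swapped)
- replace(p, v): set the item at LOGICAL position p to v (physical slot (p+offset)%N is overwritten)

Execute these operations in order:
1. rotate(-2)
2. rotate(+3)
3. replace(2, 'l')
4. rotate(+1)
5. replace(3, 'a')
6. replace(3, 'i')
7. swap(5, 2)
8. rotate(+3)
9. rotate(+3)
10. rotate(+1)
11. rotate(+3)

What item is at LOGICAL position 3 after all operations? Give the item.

Answer: l

Derivation:
After op 1 (rotate(-2)): offset=4, physical=[A,B,C,D,E,F], logical=[E,F,A,B,C,D]
After op 2 (rotate(+3)): offset=1, physical=[A,B,C,D,E,F], logical=[B,C,D,E,F,A]
After op 3 (replace(2, 'l')): offset=1, physical=[A,B,C,l,E,F], logical=[B,C,l,E,F,A]
After op 4 (rotate(+1)): offset=2, physical=[A,B,C,l,E,F], logical=[C,l,E,F,A,B]
After op 5 (replace(3, 'a')): offset=2, physical=[A,B,C,l,E,a], logical=[C,l,E,a,A,B]
After op 6 (replace(3, 'i')): offset=2, physical=[A,B,C,l,E,i], logical=[C,l,E,i,A,B]
After op 7 (swap(5, 2)): offset=2, physical=[A,E,C,l,B,i], logical=[C,l,B,i,A,E]
After op 8 (rotate(+3)): offset=5, physical=[A,E,C,l,B,i], logical=[i,A,E,C,l,B]
After op 9 (rotate(+3)): offset=2, physical=[A,E,C,l,B,i], logical=[C,l,B,i,A,E]
After op 10 (rotate(+1)): offset=3, physical=[A,E,C,l,B,i], logical=[l,B,i,A,E,C]
After op 11 (rotate(+3)): offset=0, physical=[A,E,C,l,B,i], logical=[A,E,C,l,B,i]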